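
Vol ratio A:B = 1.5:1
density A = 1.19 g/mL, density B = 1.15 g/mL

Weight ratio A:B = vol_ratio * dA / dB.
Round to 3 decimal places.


Weight ratio = 1.5 * 1.19 / 1.15
= 1.552

1.552


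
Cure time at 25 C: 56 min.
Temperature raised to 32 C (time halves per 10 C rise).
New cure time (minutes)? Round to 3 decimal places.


Acceleration factor = 2^(7/10) = 1.6245
New time = 56 / 1.6245 = 34.472 min

34.472


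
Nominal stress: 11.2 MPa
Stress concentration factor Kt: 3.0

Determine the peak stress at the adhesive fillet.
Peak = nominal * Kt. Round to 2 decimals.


Peak stress = 11.2 * 3.0
= 33.60 MPa

33.60


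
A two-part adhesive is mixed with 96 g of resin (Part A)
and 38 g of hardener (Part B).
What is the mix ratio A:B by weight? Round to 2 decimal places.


Mix ratio = mass_A / mass_B
= 96 / 38
= 2.53

2.53


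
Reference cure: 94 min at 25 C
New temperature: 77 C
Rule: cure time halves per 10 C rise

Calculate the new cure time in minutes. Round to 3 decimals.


factor = 2^((77-25)/10) = 36.7583
t_new = 94 / 36.7583 = 2.557 min

2.557


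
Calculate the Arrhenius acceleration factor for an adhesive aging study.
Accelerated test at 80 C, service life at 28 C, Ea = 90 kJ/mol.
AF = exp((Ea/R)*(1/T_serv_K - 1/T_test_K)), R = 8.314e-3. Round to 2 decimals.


T_test = 353.15 K, T_serv = 301.15 K
Ea/R = 90 / 0.008314 = 10825.11
AF = exp(10825.11 * (1/301.15 - 1/353.15))
= 198.92

198.92


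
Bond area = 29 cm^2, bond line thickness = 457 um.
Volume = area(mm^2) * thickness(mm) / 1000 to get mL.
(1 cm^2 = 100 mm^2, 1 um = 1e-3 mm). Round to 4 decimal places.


area_mm2 = 29 * 100 = 2900
blt_mm = 457 * 1e-3 = 0.457
vol_mm3 = 2900 * 0.457 = 1325.3
vol_mL = 1325.3 / 1000 = 1.3253 mL

1.3253


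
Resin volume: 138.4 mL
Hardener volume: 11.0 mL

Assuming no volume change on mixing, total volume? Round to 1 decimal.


V_total = 138.4 + 11.0 = 149.4 mL

149.4


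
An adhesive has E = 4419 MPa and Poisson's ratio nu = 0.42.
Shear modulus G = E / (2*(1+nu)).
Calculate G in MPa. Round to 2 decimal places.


G = 4419 / (2*(1+0.42))
= 4419 / 2.84
= 1555.99 MPa

1555.99


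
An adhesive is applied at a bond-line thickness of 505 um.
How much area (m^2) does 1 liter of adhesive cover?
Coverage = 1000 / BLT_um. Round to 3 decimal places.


Coverage = 1000 / 505 = 1.980 m^2

1.980


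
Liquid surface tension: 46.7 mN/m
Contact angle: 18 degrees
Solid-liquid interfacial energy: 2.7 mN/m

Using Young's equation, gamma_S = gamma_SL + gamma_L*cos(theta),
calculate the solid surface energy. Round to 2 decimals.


gamma_S = 2.7 + 46.7 * cos(18)
= 47.11 mN/m

47.11


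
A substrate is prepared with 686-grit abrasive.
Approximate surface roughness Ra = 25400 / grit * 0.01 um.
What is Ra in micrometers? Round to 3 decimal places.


Ra = 25400 / 686 * 0.01 = 0.370 um

0.370


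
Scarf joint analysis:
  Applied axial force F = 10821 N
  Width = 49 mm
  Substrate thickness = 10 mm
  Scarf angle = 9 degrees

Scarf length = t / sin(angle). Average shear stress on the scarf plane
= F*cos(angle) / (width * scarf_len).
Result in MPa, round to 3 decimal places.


Scarf length = 10 / sin(9 deg) = 63.9245 mm
cos(9 deg) = 0.987688
Shear = 10821 * 0.987688 / (49 * 63.9245)
= 3.412 MPa

3.412


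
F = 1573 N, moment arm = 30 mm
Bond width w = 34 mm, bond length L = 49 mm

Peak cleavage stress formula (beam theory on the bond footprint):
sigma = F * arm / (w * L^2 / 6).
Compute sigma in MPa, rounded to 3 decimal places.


sigma = (1573 * 30) / (34 * 2401 / 6)
= 47190 * 6 / 81634
= 283140 / 81634
= 3.468 MPa

3.468


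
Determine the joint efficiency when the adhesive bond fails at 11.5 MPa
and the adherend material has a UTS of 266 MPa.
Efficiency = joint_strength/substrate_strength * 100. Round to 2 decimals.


Joint efficiency = 11.5 / 266 * 100
= 4.32%

4.32


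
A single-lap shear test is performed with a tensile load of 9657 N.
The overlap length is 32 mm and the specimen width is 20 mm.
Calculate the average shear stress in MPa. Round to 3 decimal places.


Shear stress = F / (overlap * width)
= 9657 / (32 * 20)
= 9657 / 640
= 15.089 MPa

15.089


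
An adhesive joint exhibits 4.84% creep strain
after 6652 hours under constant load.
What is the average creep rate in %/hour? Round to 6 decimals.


Creep rate = strain / time
= 4.84 / 6652
= 0.000728 %/h

0.000728


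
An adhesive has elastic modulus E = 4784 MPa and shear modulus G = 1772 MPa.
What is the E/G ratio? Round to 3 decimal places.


E/G = 4784 / 1772 = 2.700

2.700


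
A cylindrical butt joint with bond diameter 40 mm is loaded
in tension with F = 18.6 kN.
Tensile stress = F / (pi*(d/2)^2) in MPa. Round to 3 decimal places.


Area = pi * (40/2)^2 = 1256.6371 mm^2
Stress = 18.6*1000 / 1256.6371
= 14.801 MPa

14.801


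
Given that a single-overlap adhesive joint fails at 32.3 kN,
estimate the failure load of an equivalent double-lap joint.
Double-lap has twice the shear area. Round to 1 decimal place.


Double-lap factor = 2
Expected load = 32.3 * 2 = 64.6 kN

64.6


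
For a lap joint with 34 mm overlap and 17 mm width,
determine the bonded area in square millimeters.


Area = 34 * 17 = 578 mm^2

578


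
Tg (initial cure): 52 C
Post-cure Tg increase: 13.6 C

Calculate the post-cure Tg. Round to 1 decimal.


Post-cure Tg = 52 + 13.6 = 65.6 C

65.6


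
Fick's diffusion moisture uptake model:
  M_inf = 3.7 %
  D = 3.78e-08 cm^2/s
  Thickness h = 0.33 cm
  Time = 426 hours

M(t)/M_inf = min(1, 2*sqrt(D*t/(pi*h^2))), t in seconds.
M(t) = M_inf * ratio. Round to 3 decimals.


t_sec = 426 * 3600 = 1533600
ratio = 2*sqrt(3.78e-08*1533600/(pi*0.33^2))
= min(1, 0.823271)
= 0.823271
M(t) = 3.7 * 0.823271 = 3.046 %

3.046


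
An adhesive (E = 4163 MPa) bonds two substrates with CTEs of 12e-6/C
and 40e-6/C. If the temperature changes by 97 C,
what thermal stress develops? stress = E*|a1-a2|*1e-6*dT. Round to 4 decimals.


Stress = 4163 * |12 - 40| * 1e-6 * 97
= 11.3067 MPa

11.3067


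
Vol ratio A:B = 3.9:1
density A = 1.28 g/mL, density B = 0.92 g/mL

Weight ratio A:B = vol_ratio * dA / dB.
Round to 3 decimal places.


Weight ratio = 3.9 * 1.28 / 0.92
= 5.426

5.426


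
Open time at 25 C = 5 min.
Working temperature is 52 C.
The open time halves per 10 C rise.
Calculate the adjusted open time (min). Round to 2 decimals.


factor = 2^((52 - 25) / 10) = 6.4980
ot = 5 / 6.4980 = 0.77 min

0.77


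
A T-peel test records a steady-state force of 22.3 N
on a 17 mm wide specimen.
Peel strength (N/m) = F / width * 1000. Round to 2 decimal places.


Peel strength = 22.3 / 17 * 1000
= 1311.76 N/m

1311.76


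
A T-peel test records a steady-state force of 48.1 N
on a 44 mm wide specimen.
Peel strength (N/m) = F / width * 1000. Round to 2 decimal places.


Peel strength = 48.1 / 44 * 1000
= 1093.18 N/m

1093.18


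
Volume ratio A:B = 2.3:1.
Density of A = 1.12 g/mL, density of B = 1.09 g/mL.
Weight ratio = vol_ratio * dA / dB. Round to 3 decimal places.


Wt ratio = 2.3 * 1.12 / 1.09
= 2.363

2.363


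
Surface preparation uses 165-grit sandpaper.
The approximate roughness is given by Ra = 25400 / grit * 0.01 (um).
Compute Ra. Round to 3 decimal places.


Ra = 25400 / 165 * 0.01
= 254 / 165
= 1.539 um

1.539


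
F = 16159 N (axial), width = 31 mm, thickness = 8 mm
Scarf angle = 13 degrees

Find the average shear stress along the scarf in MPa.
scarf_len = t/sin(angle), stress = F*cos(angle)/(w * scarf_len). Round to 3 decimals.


scarf_len = 8/sin(13 deg) = 35.5633
cos(13 deg) = 0.974370
stress = 16159*0.974370/(31*35.5633) = 14.282 MPa

14.282


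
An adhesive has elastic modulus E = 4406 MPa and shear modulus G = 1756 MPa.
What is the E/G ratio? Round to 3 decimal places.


E/G = 4406 / 1756 = 2.509

2.509


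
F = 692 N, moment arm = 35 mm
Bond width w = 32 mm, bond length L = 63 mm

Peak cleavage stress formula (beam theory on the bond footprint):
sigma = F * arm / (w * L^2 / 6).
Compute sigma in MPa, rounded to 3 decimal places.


sigma = (692 * 35) / (32 * 3969 / 6)
= 24220 * 6 / 127008
= 145320 / 127008
= 1.144 MPa

1.144


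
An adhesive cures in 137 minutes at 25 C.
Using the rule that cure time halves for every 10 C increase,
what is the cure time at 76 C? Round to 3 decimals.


Factor = 2^((76 - 25) / 10) = 34.2968
Cure time = 137 / 34.2968
= 3.995 minutes

3.995


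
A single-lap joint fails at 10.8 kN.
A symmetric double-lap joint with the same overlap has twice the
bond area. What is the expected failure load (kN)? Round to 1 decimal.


Double-lap load = 2 * 10.8 = 21.6 kN

21.6


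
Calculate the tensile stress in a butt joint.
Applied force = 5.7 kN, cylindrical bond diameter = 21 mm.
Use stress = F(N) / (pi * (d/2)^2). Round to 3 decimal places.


A = pi * 10.5^2 = 346.3606 mm^2
sigma = 5700.0 / 346.3606 = 16.457 MPa

16.457


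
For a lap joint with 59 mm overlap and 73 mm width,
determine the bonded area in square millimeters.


Area = 59 * 73 = 4307 mm^2

4307


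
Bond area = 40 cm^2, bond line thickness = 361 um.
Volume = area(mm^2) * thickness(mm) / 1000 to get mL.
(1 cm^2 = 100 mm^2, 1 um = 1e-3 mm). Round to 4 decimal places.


area_mm2 = 40 * 100 = 4000
blt_mm = 361 * 1e-3 = 0.361
vol_mm3 = 4000 * 0.361 = 1444.0
vol_mL = 1444.0 / 1000 = 1.4440 mL

1.4440


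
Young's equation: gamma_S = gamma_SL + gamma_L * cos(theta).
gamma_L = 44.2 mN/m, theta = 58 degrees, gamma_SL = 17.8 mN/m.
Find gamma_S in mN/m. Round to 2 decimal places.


cos(58 deg) = 0.529919
gamma_S = 17.8 + 44.2 * 0.529919
= 41.22 mN/m

41.22


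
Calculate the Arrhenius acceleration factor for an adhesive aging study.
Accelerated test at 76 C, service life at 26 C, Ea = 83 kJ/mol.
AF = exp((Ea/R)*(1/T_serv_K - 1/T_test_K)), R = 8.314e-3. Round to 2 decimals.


T_test = 349.15 K, T_serv = 299.15 K
Ea/R = 83 / 0.008314 = 9983.16
AF = exp(9983.16 * (1/299.15 - 1/349.15))
= 118.99

118.99


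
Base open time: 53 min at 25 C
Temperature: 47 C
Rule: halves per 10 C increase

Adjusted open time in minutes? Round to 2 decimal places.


Acceleration = 2^((47-25)/10) = 4.5948
Open time = 53 / 4.5948 = 11.53 min

11.53


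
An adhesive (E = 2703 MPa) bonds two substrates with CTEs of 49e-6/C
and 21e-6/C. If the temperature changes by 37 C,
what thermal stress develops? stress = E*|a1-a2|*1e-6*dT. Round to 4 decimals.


Stress = 2703 * |49 - 21| * 1e-6 * 37
= 2.8003 MPa

2.8003


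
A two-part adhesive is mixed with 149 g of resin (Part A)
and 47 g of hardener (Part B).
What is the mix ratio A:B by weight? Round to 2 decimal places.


Mix ratio = mass_A / mass_B
= 149 / 47
= 3.17

3.17


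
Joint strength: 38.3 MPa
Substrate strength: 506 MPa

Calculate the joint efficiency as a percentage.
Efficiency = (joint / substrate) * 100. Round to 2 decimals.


Efficiency = (38.3 / 506) * 100 = 7.57%

7.57


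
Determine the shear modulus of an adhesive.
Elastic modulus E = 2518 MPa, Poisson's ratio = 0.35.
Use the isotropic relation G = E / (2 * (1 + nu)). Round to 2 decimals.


G = 2518 / (2*(1+0.35)) = 2518 / 2.70
= 932.59 MPa

932.59


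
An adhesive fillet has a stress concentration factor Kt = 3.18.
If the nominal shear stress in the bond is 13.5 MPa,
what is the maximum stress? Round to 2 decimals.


Max stress = 13.5 * 3.18 = 42.93 MPa

42.93


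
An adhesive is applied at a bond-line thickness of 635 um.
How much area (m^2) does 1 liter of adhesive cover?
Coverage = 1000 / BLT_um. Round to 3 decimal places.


Coverage = 1000 / 635 = 1.575 m^2

1.575


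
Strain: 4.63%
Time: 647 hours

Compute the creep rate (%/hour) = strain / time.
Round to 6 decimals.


Creep rate = 4.63 / 647
= 0.007156 %/h

0.007156


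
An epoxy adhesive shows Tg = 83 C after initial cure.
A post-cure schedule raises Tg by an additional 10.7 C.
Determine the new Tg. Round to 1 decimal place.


New Tg = 83 + 10.7
= 93.7 C

93.7


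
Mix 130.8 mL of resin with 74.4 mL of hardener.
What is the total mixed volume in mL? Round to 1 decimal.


Total = 130.8 + 74.4 = 205.2 mL

205.2


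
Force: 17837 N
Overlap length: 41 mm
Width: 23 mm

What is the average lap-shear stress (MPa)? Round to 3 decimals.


Average shear stress = F / (overlap * width)
= 17837 / (41 * 23)
= 18.915 MPa

18.915


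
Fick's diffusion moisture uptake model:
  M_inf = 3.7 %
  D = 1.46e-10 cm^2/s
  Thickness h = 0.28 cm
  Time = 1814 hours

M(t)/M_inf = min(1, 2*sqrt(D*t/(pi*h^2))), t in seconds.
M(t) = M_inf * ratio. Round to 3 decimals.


t_sec = 1814 * 3600 = 6530400
ratio = 2*sqrt(1.46e-10*6530400/(pi*0.28^2))
= min(1, 0.124435)
= 0.124435
M(t) = 3.7 * 0.124435 = 0.460 %

0.460


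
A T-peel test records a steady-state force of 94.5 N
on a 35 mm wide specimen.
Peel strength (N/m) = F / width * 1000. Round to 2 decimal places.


Peel strength = 94.5 / 35 * 1000
= 2700.00 N/m

2700.00


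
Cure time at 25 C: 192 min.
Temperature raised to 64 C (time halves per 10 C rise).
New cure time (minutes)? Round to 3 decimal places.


Acceleration factor = 2^(39/10) = 14.9285
New time = 192 / 14.9285 = 12.861 min

12.861


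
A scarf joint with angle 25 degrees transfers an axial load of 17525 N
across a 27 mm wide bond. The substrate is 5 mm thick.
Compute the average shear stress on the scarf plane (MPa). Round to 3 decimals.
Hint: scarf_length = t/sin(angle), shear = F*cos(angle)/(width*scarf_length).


scarf_length = 5 / sin(25 deg) = 11.8310 mm
cos(25 deg) = 0.906308
shear stress = 17525 * 0.906308 / (27 * 11.8310)
= 49.722 MPa

49.722


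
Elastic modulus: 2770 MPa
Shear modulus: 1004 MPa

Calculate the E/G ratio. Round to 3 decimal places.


E / G = 2770 / 1004 = 2.759

2.759


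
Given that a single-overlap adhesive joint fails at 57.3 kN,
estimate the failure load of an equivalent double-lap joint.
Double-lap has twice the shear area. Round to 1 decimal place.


Double-lap factor = 2
Expected load = 57.3 * 2 = 114.6 kN

114.6


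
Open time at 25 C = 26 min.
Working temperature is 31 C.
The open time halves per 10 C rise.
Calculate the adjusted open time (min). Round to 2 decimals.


factor = 2^((31 - 25) / 10) = 1.5157
ot = 26 / 1.5157 = 17.15 min

17.15


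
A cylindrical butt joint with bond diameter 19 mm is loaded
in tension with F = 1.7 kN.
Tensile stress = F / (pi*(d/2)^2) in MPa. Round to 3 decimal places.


Area = pi * (19/2)^2 = 283.5287 mm^2
Stress = 1.7*1000 / 283.5287
= 5.996 MPa

5.996


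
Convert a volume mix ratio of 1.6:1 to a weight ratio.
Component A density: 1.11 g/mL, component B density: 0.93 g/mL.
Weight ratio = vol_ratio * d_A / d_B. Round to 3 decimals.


= 1.6 * 1.11 / 0.93 = 1.910

1.910


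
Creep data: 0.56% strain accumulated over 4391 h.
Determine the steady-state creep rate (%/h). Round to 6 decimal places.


Rate = 0.56 / 4391 = 0.000128 %/h

0.000128


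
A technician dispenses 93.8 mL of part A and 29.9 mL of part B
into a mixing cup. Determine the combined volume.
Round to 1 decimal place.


Combined volume = 93.8 + 29.9
= 123.7 mL

123.7


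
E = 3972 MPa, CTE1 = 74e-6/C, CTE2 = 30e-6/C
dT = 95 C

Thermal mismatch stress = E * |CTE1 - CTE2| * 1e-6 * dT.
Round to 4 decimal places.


= 3972 * 44e-6 * 95
= 16.6030 MPa

16.6030


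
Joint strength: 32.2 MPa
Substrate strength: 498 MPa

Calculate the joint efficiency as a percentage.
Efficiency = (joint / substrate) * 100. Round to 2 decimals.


Efficiency = (32.2 / 498) * 100 = 6.47%

6.47


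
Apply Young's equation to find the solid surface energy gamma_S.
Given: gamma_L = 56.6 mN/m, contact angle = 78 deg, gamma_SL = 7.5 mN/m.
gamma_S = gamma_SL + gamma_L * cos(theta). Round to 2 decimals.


theta_rad = 78 * pi/180 = 1.361357
gamma_S = 7.5 + 56.6 * cos(1.361357)
= 19.27 mN/m

19.27


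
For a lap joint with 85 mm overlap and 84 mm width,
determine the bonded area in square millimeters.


Area = 85 * 84 = 7140 mm^2

7140


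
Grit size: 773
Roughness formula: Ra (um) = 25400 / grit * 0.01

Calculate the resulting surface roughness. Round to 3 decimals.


Ra = 25400 / 773 * 0.01
= 0.329 um

0.329


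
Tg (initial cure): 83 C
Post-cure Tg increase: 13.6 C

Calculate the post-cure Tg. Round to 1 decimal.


Post-cure Tg = 83 + 13.6 = 96.6 C

96.6


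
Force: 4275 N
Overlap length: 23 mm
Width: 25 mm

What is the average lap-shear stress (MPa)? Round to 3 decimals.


Average shear stress = F / (overlap * width)
= 4275 / (23 * 25)
= 7.435 MPa

7.435


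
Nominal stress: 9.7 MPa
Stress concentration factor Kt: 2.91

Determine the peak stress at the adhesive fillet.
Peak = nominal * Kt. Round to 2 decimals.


Peak stress = 9.7 * 2.91
= 28.23 MPa

28.23


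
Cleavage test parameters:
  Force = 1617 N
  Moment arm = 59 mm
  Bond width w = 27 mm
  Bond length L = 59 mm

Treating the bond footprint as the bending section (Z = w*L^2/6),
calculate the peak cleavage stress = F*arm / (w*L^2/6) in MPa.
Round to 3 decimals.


M = 1617 * 59 = 95403 N*mm
Z = 27 * 59^2 / 6 = 93987 / 6 mm^3
sigma = M / Z = 6 * 95403 / 93987 = 572418 / 93987
= 6.090 MPa

6.090


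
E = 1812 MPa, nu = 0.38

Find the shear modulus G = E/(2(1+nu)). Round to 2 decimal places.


G = 1812 / (2 * 1.38)
= 656.52 MPa

656.52


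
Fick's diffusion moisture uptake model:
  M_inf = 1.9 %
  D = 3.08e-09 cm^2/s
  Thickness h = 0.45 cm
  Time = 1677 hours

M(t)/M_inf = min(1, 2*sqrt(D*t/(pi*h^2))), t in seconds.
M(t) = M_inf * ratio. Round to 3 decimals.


t_sec = 1677 * 3600 = 6037200
ratio = 2*sqrt(3.08e-09*6037200/(pi*0.45^2))
= min(1, 0.341929)
= 0.341929
M(t) = 1.9 * 0.341929 = 0.650 %

0.650


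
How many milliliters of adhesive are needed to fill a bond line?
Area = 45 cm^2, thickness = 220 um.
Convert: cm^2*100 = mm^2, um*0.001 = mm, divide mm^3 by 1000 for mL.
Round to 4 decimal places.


= (45 * 100) * (220 * 0.001) / 1000
= 0.9900 mL

0.9900


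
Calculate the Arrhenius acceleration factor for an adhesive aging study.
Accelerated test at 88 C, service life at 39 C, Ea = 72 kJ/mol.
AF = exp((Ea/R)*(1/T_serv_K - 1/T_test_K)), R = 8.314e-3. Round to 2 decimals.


T_test = 361.15 K, T_serv = 312.15 K
Ea/R = 72 / 0.008314 = 8660.09
AF = exp(8660.09 * (1/312.15 - 1/361.15))
= 43.13

43.13


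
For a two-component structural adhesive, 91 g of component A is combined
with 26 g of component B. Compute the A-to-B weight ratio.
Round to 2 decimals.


Weight ratio A:B = 91 / 26
= 3.50

3.50


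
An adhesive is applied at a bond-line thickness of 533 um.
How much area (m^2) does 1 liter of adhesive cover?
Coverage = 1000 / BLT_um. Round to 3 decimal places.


Coverage = 1000 / 533 = 1.876 m^2

1.876


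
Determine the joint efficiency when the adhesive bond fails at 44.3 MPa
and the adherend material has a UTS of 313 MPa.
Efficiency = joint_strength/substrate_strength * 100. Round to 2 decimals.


Joint efficiency = 44.3 / 313 * 100
= 14.15%

14.15


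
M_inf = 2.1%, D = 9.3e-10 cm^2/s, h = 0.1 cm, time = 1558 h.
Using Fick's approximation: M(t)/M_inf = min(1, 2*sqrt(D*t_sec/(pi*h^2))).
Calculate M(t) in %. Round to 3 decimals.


t = 5608800 s
ratio = min(1, 2*sqrt(9.3e-10*5608800/(pi*0.0100)))
= 0.814951
M(t) = 2.1 * 0.814951 = 1.711%

1.711


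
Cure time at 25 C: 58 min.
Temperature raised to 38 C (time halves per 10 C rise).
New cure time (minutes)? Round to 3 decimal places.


Acceleration factor = 2^(13/10) = 2.4623
New time = 58 / 2.4623 = 23.555 min

23.555


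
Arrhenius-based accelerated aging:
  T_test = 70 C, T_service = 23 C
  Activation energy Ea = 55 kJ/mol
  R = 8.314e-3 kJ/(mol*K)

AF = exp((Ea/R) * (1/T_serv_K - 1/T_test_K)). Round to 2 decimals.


T_test_K = 343.15, T_serv_K = 296.15
AF = exp((55/8.314e-3) * (1/296.15 - 1/343.15))
= 21.32

21.32


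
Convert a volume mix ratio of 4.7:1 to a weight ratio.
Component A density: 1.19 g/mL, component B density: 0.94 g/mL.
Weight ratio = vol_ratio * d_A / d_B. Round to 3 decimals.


= 4.7 * 1.19 / 0.94 = 5.950

5.950


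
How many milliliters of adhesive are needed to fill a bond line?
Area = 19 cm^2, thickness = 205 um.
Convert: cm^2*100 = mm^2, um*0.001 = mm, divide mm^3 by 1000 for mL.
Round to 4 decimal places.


= (19 * 100) * (205 * 0.001) / 1000
= 0.3895 mL

0.3895


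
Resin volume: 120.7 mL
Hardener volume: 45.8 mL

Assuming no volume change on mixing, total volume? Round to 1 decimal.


V_total = 120.7 + 45.8 = 166.5 mL

166.5


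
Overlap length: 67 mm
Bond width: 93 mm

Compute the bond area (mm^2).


Bond area = 67 * 93 = 6231 mm^2

6231


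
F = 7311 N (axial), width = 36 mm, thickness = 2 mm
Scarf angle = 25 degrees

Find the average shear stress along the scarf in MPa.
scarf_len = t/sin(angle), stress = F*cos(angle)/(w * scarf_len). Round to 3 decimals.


scarf_len = 2/sin(25 deg) = 4.7324
cos(25 deg) = 0.906308
stress = 7311*0.906308/(36*4.7324) = 38.893 MPa

38.893


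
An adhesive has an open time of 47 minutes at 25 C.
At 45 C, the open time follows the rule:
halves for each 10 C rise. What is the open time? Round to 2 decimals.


Factor = 2^((45-25)/10) = 4.0000
Open time = 47 / 4.0000 = 11.75 min

11.75


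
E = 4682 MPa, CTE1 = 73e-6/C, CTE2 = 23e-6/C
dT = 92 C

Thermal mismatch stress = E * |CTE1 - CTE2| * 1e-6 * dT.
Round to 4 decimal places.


= 4682 * 50e-6 * 92
= 21.5372 MPa

21.5372


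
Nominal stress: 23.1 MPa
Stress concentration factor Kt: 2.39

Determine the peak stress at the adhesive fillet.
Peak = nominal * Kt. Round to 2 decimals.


Peak stress = 23.1 * 2.39
= 55.21 MPa

55.21


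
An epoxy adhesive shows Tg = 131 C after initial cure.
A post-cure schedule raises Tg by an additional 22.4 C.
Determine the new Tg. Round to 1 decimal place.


New Tg = 131 + 22.4
= 153.4 C

153.4


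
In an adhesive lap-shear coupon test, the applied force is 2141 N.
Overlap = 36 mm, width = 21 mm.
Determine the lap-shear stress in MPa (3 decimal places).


stress = F / (overlap * width)
= 2141 / (36 * 21)
= 2.832 MPa

2.832


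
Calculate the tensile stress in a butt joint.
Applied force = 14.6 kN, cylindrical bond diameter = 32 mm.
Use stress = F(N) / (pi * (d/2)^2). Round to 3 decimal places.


A = pi * 16.0^2 = 804.2477 mm^2
sigma = 14600.0 / 804.2477 = 18.154 MPa

18.154


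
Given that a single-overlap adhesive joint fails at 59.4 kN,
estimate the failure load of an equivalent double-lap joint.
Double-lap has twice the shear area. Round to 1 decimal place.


Double-lap factor = 2
Expected load = 59.4 * 2 = 118.8 kN

118.8


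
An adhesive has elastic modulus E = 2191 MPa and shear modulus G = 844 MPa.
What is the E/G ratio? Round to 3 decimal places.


E/G = 2191 / 844 = 2.596

2.596


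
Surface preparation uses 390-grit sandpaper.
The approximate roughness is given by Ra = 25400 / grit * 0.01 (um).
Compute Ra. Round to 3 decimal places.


Ra = 25400 / 390 * 0.01
= 254 / 390
= 0.651 um

0.651


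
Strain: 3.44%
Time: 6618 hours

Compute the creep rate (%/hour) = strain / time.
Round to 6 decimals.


Creep rate = 3.44 / 6618
= 0.000520 %/h

0.000520


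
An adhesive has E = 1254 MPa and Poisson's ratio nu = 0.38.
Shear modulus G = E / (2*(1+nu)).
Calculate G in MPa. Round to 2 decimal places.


G = 1254 / (2*(1+0.38))
= 1254 / 2.76
= 454.35 MPa

454.35


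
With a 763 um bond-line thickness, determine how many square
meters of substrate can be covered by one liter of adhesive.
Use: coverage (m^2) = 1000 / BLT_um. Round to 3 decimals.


Coverage = 1000 / 763 = 1.311 m^2

1.311


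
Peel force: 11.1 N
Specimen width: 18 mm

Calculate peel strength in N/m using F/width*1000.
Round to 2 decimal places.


Peel strength = 11.1 / 18 * 1000 = 616.67 N/m

616.67


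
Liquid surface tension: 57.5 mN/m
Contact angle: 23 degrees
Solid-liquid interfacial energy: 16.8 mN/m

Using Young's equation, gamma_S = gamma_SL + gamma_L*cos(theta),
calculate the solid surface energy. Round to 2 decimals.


gamma_S = 16.8 + 57.5 * cos(23)
= 69.73 mN/m

69.73


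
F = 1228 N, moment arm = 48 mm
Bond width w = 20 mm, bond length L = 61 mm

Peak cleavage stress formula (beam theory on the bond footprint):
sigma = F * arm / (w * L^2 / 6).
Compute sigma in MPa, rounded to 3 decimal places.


sigma = (1228 * 48) / (20 * 3721 / 6)
= 58944 * 6 / 74420
= 353664 / 74420
= 4.752 MPa

4.752


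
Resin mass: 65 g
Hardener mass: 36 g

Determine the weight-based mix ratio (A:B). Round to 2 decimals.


Ratio = 65 / 36 = 1.81

1.81


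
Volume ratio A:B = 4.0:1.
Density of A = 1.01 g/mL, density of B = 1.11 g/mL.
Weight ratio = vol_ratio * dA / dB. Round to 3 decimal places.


Wt ratio = 4.0 * 1.01 / 1.11
= 3.640

3.640


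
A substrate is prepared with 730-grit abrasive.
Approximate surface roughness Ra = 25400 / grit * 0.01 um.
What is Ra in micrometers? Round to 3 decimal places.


Ra = 25400 / 730 * 0.01 = 0.348 um

0.348


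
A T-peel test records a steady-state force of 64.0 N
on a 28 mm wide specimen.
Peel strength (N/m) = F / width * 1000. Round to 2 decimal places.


Peel strength = 64.0 / 28 * 1000
= 2285.71 N/m

2285.71


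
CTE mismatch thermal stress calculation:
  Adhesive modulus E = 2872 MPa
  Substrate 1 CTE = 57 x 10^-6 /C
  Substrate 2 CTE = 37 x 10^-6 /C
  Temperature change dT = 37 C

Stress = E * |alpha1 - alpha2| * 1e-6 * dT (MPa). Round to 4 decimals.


delta_alpha = |57 - 37| = 20 x 10^-6/C
Stress = 2872 * 20e-6 * 37
= 2.1253 MPa

2.1253


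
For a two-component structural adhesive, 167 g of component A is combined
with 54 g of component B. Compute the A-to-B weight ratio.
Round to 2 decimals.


Weight ratio A:B = 167 / 54
= 3.09

3.09


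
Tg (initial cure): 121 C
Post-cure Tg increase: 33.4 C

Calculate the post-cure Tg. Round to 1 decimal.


Post-cure Tg = 121 + 33.4 = 154.4 C

154.4


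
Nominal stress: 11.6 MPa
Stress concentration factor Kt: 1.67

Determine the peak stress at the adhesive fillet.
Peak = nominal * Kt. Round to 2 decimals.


Peak stress = 11.6 * 1.67
= 19.37 MPa

19.37


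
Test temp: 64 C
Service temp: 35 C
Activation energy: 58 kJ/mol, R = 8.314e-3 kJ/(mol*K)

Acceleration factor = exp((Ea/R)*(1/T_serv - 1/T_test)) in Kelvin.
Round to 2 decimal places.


AF = exp((58/0.008314)*(1/308.15 - 1/337.15))
= 7.01

7.01


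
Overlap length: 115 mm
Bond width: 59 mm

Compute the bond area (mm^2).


Bond area = 115 * 59 = 6785 mm^2

6785


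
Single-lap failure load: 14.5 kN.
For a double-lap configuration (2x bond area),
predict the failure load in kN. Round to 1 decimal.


Failure load = 14.5 * 2 = 29.0 kN

29.0


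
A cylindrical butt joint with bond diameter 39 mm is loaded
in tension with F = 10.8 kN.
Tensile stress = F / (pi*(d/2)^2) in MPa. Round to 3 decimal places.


Area = pi * (39/2)^2 = 1194.5906 mm^2
Stress = 10.8*1000 / 1194.5906
= 9.041 MPa

9.041


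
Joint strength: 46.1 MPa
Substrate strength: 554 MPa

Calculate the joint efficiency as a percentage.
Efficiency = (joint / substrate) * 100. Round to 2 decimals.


Efficiency = (46.1 / 554) * 100 = 8.32%

8.32


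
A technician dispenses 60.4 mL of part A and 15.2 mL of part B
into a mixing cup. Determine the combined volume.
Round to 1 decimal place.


Combined volume = 60.4 + 15.2
= 75.6 mL

75.6


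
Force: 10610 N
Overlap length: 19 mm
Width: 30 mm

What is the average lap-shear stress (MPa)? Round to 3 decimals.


Average shear stress = F / (overlap * width)
= 10610 / (19 * 30)
= 18.614 MPa

18.614


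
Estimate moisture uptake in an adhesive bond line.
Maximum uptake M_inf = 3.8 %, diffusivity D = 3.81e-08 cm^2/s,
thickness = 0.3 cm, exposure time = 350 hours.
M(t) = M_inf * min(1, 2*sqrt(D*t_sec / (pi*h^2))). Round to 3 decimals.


Convert time: 350 h = 1260000 s
ratio = min(1, 2*sqrt(3.81e-08*1260000/(pi*0.3^2)))
= 0.824103
M(t) = 3.8 * 0.824103 = 3.132%

3.132


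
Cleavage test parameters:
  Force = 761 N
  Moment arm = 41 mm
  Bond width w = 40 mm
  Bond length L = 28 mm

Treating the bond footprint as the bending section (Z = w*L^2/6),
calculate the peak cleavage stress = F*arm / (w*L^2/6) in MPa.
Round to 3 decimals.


M = 761 * 41 = 31201 N*mm
Z = 40 * 28^2 / 6 = 31360 / 6 mm^3
sigma = M / Z = 6 * 31201 / 31360 = 187206 / 31360
= 5.970 MPa

5.970


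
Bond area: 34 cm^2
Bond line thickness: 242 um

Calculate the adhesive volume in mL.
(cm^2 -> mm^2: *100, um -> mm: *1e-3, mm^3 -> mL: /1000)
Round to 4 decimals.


V = 34*100 * 242*1e-3 / 1000
= 0.8228 mL

0.8228


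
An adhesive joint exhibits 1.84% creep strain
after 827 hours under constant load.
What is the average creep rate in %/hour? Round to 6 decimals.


Creep rate = strain / time
= 1.84 / 827
= 0.002225 %/h

0.002225


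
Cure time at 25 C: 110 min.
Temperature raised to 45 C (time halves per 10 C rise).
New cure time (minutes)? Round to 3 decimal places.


Acceleration factor = 2^(20/10) = 4.0000
New time = 110 / 4.0000 = 27.500 min

27.500


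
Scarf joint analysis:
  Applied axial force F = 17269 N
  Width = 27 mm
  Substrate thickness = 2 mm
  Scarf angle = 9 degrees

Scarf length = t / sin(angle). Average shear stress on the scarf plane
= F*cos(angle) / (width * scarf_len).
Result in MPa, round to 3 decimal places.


Scarf length = 2 / sin(9 deg) = 12.7849 mm
cos(9 deg) = 0.987688
Shear = 17269 * 0.987688 / (27 * 12.7849)
= 49.411 MPa

49.411


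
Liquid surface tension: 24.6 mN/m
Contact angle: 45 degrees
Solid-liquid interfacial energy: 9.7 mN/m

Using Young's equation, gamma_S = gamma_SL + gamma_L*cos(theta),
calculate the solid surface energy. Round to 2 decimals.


gamma_S = 9.7 + 24.6 * cos(45)
= 27.09 mN/m

27.09


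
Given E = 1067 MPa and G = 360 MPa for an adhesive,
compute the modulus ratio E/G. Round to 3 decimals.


E/G ratio = 1067 / 360 = 2.964

2.964


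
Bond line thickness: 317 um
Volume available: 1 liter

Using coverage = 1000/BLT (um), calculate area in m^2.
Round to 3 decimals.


1 L = 1e6 mm^3, thickness = 317 um = 0.317 mm
Area = 1e6 / 0.317 mm^2 = (1e6 / 0.317) / 1e6 m^2 = 1000 / 317 m^2
= 3.155 m^2

3.155


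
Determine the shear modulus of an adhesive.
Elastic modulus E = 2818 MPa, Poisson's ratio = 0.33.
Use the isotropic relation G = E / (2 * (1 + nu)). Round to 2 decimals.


G = 2818 / (2*(1+0.33)) = 2818 / 2.66
= 1059.40 MPa

1059.40


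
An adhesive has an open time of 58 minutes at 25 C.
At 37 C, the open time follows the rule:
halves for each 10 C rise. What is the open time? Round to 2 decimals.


Factor = 2^((37-25)/10) = 2.2974
Open time = 58 / 2.2974 = 25.25 min

25.25


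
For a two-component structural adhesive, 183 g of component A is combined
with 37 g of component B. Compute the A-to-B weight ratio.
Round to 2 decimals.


Weight ratio A:B = 183 / 37
= 4.95

4.95


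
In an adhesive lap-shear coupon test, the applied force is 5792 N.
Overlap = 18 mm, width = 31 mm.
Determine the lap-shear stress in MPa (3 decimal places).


stress = F / (overlap * width)
= 5792 / (18 * 31)
= 10.380 MPa

10.380


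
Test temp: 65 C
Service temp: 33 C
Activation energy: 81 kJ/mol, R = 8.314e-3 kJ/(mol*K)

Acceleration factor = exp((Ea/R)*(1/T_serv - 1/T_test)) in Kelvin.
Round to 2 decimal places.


AF = exp((81/0.008314)*(1/306.15 - 1/338.15))
= 20.32

20.32


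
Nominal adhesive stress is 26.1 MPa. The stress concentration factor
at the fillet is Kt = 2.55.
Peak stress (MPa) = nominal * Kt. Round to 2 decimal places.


Peak = 26.1 * 2.55 = 66.56 MPa

66.56


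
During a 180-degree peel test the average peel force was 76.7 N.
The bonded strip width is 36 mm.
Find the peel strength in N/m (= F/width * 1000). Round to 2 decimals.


Peel strength = F/width * 1000
= 76.7 / 36 * 1000
= 2130.56 N/m

2130.56


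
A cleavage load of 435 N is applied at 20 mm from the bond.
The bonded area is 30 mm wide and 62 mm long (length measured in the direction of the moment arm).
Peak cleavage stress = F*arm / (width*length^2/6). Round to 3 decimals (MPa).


Moment = 435 * 20 = 8700 N*mm
Section modulus = 30 * 3844 / 6 = 115320 / 6 mm^3
Stress = 8700 / (115320 / 6) = 52200 / 115320
= 0.453 MPa

0.453


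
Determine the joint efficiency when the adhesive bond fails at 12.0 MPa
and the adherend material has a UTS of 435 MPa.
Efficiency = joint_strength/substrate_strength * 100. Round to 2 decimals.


Joint efficiency = 12.0 / 435 * 100
= 2.76%

2.76


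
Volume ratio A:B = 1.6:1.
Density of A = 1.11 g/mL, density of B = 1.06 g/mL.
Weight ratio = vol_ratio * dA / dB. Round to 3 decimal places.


Wt ratio = 1.6 * 1.11 / 1.06
= 1.675

1.675


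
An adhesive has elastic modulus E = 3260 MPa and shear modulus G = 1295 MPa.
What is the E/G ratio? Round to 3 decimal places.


E/G = 3260 / 1295 = 2.517

2.517


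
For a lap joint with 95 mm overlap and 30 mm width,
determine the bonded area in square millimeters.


Area = 95 * 30 = 2850 mm^2

2850


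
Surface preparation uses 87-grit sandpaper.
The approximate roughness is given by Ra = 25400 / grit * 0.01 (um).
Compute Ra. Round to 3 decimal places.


Ra = 25400 / 87 * 0.01
= 254 / 87
= 2.920 um

2.920


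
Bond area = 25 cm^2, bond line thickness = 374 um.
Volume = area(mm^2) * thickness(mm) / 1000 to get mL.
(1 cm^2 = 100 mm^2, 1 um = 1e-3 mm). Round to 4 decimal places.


area_mm2 = 25 * 100 = 2500
blt_mm = 374 * 1e-3 = 0.374
vol_mm3 = 2500 * 0.374 = 935.0
vol_mL = 935.0 / 1000 = 0.9350 mL

0.9350


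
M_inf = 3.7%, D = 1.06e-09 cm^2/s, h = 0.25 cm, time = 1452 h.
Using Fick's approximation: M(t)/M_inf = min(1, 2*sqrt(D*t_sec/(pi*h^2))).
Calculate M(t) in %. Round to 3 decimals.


t = 5227200 s
ratio = min(1, 2*sqrt(1.06e-09*5227200/(pi*0.0625)))
= 0.335972
M(t) = 3.7 * 0.335972 = 1.243%

1.243


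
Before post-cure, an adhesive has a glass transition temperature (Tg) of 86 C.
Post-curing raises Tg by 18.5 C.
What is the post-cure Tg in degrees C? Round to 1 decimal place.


Tg_post = Tg_base + delta_Tg
= 86 + 18.5
= 104.5 C

104.5


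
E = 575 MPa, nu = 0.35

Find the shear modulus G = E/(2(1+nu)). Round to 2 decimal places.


G = 575 / (2 * 1.35)
= 212.96 MPa

212.96


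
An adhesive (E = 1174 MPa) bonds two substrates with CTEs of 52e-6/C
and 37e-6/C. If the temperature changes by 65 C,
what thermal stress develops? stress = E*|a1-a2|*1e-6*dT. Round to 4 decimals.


Stress = 1174 * |52 - 37| * 1e-6 * 65
= 1.1447 MPa

1.1447


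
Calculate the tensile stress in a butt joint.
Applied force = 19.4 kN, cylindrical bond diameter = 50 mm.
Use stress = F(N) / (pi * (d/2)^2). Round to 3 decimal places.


A = pi * 25.0^2 = 1963.4954 mm^2
sigma = 19400.0 / 1963.4954 = 9.880 MPa

9.880


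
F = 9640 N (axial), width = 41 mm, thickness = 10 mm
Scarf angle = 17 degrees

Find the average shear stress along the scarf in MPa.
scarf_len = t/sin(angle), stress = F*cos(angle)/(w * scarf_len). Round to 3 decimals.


scarf_len = 10/sin(17 deg) = 34.2030
cos(17 deg) = 0.956305
stress = 9640*0.956305/(41*34.2030) = 6.574 MPa

6.574


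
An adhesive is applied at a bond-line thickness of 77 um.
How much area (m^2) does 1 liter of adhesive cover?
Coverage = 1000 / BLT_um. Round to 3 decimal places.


Coverage = 1000 / 77 = 12.987 m^2

12.987


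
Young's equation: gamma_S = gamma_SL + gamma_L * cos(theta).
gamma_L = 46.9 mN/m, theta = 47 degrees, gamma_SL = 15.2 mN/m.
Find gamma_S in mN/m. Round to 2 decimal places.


cos(47 deg) = 0.681998
gamma_S = 15.2 + 46.9 * 0.681998
= 47.19 mN/m

47.19


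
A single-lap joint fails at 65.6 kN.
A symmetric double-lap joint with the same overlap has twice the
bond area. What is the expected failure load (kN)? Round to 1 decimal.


Double-lap load = 2 * 65.6 = 131.2 kN

131.2


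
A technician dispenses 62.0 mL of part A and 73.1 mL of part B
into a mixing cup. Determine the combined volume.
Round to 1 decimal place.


Combined volume = 62.0 + 73.1
= 135.1 mL

135.1


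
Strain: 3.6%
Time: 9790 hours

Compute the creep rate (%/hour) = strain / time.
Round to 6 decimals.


Creep rate = 3.6 / 9790
= 0.000368 %/h

0.000368


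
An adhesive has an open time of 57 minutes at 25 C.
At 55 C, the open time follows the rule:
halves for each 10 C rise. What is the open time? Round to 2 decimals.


Factor = 2^((55-25)/10) = 8.0000
Open time = 57 / 8.0000 = 7.13 min

7.13


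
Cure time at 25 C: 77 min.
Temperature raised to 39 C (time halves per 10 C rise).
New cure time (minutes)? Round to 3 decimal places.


Acceleration factor = 2^(14/10) = 2.6390
New time = 77 / 2.6390 = 29.178 min

29.178


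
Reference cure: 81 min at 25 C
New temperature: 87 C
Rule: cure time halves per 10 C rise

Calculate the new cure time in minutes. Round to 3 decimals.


factor = 2^((87-25)/10) = 73.5167
t_new = 81 / 73.5167 = 1.102 min

1.102


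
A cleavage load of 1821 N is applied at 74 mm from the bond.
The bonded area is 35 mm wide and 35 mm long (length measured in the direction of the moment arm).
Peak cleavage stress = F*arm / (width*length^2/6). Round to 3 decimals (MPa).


Moment = 1821 * 74 = 134754 N*mm
Section modulus = 35 * 1225 / 6 = 42875 / 6 mm^3
Stress = 134754 / (42875 / 6) = 808524 / 42875
= 18.858 MPa

18.858


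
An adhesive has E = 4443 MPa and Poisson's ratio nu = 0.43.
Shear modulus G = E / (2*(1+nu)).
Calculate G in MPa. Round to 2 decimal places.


G = 4443 / (2*(1+0.43))
= 4443 / 2.86
= 1553.50 MPa

1553.50


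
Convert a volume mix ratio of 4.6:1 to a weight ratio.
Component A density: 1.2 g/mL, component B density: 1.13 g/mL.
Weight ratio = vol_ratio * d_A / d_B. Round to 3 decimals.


= 4.6 * 1.2 / 1.13 = 4.885

4.885


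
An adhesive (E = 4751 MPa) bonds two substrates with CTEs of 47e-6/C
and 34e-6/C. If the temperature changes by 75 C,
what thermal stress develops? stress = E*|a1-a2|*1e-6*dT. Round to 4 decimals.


Stress = 4751 * |47 - 34| * 1e-6 * 75
= 4.6322 MPa

4.6322


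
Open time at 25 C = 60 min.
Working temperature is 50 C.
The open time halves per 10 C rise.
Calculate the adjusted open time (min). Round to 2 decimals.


factor = 2^((50 - 25) / 10) = 5.6569
ot = 60 / 5.6569 = 10.61 min

10.61


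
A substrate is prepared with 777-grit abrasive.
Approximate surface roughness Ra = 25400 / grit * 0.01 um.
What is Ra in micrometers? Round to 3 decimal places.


Ra = 25400 / 777 * 0.01 = 0.327 um

0.327


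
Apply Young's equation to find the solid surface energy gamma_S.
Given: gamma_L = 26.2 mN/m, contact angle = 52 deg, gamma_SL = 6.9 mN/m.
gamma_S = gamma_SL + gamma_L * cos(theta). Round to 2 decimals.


theta_rad = 52 * pi/180 = 0.907571
gamma_S = 6.9 + 26.2 * cos(0.907571)
= 23.03 mN/m

23.03


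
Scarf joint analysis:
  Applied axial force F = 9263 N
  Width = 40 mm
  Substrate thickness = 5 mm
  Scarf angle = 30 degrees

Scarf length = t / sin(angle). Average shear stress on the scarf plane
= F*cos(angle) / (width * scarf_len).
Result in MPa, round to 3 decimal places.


Scarf length = 5 / sin(30 deg) = 10.0000 mm
cos(30 deg) = 0.866025
Shear = 9263 * 0.866025 / (40 * 10.0000)
= 20.055 MPa

20.055


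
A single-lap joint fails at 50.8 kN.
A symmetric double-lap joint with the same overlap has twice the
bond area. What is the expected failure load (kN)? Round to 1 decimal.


Double-lap load = 2 * 50.8 = 101.6 kN

101.6


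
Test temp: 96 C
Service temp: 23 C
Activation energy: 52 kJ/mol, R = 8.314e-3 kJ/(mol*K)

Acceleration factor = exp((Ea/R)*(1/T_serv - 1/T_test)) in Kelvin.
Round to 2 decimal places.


AF = exp((52/0.008314)*(1/296.15 - 1/369.15))
= 65.13

65.13


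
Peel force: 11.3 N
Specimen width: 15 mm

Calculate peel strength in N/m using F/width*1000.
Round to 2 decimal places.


Peel strength = 11.3 / 15 * 1000 = 753.33 N/m

753.33
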